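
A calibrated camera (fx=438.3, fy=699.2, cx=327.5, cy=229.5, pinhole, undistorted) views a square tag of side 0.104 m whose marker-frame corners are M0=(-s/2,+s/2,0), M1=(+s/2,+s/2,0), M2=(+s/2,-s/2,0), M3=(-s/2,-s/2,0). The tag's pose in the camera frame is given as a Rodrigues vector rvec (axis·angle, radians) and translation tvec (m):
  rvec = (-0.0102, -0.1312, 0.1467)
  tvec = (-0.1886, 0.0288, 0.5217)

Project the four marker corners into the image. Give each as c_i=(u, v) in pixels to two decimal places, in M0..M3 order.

Intrinsics K: fx=438.3, fy=699.2, cx=327.5, cy=229.5
Marker side s = 0.104 m; corners in marker frame (Z=0):
  M0 = (-0.0520, +0.0520, 0)
  M1 = (+0.0520, +0.0520, 0)
  M2 = (+0.0520, -0.0520, 0)
  M3 = (-0.0520, -0.0520, 0)
rvec = (-0.0102, -0.1312, 0.1467), |rvec| = θ = 0.19707 rad = 11.292°
Rodrigues: sinθ=0.19580, 1−cosθ=0.01936; R = I + sinθ·[k]× + (1−cosθ)·[k]×²:
    [+0.98070 -0.14509 -0.13110]
    [+0.14642 +0.98922 +0.00054]
    [+0.12961 -0.01973 +0.99137]
t = (-0.1886, 0.0288, 0.5217) m
M0: Pc = R·M0+t = (-0.24714, +0.07263, +0.51393); u = 438.3·(-0.24714)/0.51393 + 327.5 = 116.7306, v = 699.2·(+0.07263)/0.51393 + 229.5 = 328.3062
M1: Pc = R·M1+t = (-0.14515, +0.08785, +0.52741); u = 438.3·(-0.14515)/0.52741 + 327.5 = 206.8765, v = 699.2·(+0.08785)/0.52741 + 229.5 = 345.9685
M2: Pc = R·M2+t = (-0.13006, -0.01503, +0.52947); u = 438.3·(-0.13006)/0.52947 + 327.5 = 219.8347, v = 699.2·(-0.01503)/0.52947 + 229.5 = 209.6573
M3: Pc = R·M3+t = (-0.23205, -0.03025, +0.51599); u = 438.3·(-0.23205)/0.51599 + 327.5 = 130.3857, v = 699.2·(-0.03025)/0.51599 + 229.5 = 188.5044

c0=(116.73, 328.31) c1=(206.88, 345.97) c2=(219.83, 209.66) c3=(130.39, 188.50)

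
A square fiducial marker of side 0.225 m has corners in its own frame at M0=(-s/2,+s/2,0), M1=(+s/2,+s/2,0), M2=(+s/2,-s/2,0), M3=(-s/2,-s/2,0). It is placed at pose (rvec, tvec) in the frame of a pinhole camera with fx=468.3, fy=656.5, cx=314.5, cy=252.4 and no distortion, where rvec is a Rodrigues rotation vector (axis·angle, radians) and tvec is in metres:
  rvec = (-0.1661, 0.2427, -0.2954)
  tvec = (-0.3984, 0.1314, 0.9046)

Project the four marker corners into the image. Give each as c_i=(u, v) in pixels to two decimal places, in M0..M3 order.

c0=(70.21, 449.47) c1=(170.54, 407.62) c2=(146.43, 245.68) c3=(51.98, 293.69)

Intrinsics K: fx=468.3, fy=656.5, cx=314.5, cy=252.4
Marker side s = 0.225 m; corners in marker frame (Z=0):
  M0 = (-0.1125, +0.1125, 0)
  M1 = (+0.1125, +0.1125, 0)
  M2 = (+0.1125, -0.1125, 0)
  M3 = (-0.1125, -0.1125, 0)
rvec = (-0.1661, 0.2427, -0.2954), |rvec| = θ = 0.41684 rad = 23.883°
Rodrigues: sinθ=0.40487, 1−cosθ=0.08563; R = I + sinθ·[k]× + (1−cosθ)·[k]×²:
    [+0.92797 +0.26705 +0.25991]
    [-0.30679 +0.94340 +0.12600]
    [-0.21155 -0.19666 +0.95738]
t = (-0.3984, 0.1314, 0.9046) m
M0: Pc = R·M0+t = (-0.47275, +0.27205, +0.90628); u = 468.3·(-0.47275)/0.90628 + 314.5 = 70.2141, v = 656.5·(+0.27205)/0.90628 + 252.4 = 449.4684
M1: Pc = R·M1+t = (-0.26396, +0.20302, +0.85868); u = 468.3·(-0.26396)/0.85868 + 314.5 = 170.5430, v = 656.5·(+0.20302)/0.85868 + 252.4 = 407.6183
M2: Pc = R·M2+t = (-0.32405, -0.00925, +0.90292); u = 468.3·(-0.32405)/0.90292 + 314.5 = 146.4338, v = 656.5·(-0.00925)/0.90292 + 252.4 = 245.6774
M3: Pc = R·M3+t = (-0.53284, +0.05978, +0.95052); u = 468.3·(-0.53284)/0.95052 + 314.5 = 51.9827, v = 656.5·(+0.05978)/0.95052 + 252.4 = 293.6888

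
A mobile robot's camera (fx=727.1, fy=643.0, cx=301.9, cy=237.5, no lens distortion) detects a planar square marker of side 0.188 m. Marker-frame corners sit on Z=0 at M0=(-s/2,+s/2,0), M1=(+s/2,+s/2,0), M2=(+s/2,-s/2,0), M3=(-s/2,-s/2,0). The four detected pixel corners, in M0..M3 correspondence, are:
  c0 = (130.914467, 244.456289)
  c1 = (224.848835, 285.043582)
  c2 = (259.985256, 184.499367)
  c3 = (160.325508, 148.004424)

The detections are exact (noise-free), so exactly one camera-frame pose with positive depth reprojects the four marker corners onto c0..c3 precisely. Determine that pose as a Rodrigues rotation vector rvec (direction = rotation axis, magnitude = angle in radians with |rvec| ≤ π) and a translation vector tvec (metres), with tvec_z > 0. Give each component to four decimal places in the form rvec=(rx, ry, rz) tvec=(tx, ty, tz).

Intrinsics K: fx=727.1, fy=643.0, cx=301.9, cy=237.5
Marker side s = 0.188 m; corners in marker frame (Z=0):
  M0 = (-0.0940, +0.0940, 0)
  M1 = (+0.0940, +0.0940, 0)
  M2 = (+0.0940, -0.0940, 0)
  M3 = (-0.0940, -0.0940, 0)
Detected image corners:
  c0 = (130.914467, 244.456289) px
  c1 = (224.848835, 285.043582) px
  c2 = (259.985256, 184.499367) px
  c3 = (160.325508, 148.004424) px
Planar DLT: solve 8×8 A·h = b for H (H[2,2]=1):
  H  [+455.51515 -129.88210 +192.31041]
  H  [+139.62716 +569.54384 +215.93619]
  H  [-0.30439 +0.21313 +1.00000]
B = K⁻¹H; ‖b₁‖=0.876408, ‖b₂‖=0.876408; λ = 2/(‖b₁‖+‖b₂‖) = 1.141022, sign → tz>0 ⇒ λ=+1.141022
r₁ = λ·B[:,0] = (+0.85904,+0.37606,-0.34732); r₂ = λ·B[:,1] = (-0.30479,+0.92085,+0.24318)
r₃ = r₁×r₂ = (+0.41128,-0.10305,+0.90567); SVD([r₁ r₂ r₃]) → R = UVᵀ:
  R  [+0.85904 -0.30479 +0.41128]
  R  [+0.37606 +0.92085 -0.10305]
  R  [-0.34732 +0.24318 +0.90567]
t = (-0.17198, -0.03827, +1.14102) m
tr R = 2.685555; θ = arccos((tr R − 1)/2) = 0.568374 rad = 32.565°
axis k = ((R−Rᵀ)₃₂, (R−Rᵀ)₁₃, (R−Rᵀ)₂₁) / (2 sinθ) = (+0.321618, +0.704673, +0.632454)
rvec = θ·k = (+0.182799, +0.400518, +0.359471)

rvec=(0.1828, 0.4005, 0.3595) tvec=(-0.1720, -0.0383, 1.1410)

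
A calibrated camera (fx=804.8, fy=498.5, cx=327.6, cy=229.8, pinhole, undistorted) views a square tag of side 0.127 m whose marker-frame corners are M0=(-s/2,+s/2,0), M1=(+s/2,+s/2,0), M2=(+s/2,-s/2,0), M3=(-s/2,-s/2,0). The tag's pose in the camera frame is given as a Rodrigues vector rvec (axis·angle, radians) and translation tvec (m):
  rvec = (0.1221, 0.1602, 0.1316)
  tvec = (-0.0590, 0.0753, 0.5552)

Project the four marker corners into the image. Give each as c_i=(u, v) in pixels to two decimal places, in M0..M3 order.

c0=(146.73, 341.91) c1=(321.04, 361.79) c2=(343.78, 249.95) c3=(163.46, 233.32)

Intrinsics K: fx=804.8, fy=498.5, cx=327.6, cy=229.8
Marker side s = 0.127 m; corners in marker frame (Z=0):
  M0 = (-0.0635, +0.0635, 0)
  M1 = (+0.0635, +0.0635, 0)
  M2 = (+0.0635, -0.0635, 0)
  M3 = (-0.0635, -0.0635, 0)
rvec = (0.1221, 0.1602, 0.1316), |rvec| = θ = 0.24061 rad = 13.786°
Rodrigues: sinθ=0.23829, 1−cosθ=0.02881; R = I + sinθ·[k]× + (1−cosθ)·[k]×²:
    [+0.97861 -0.12060 +0.16665]
    [+0.14007 +0.98396 -0.11043]
    [-0.15066 +0.13142 +0.97981]
t = (-0.0590, 0.0753, 0.5552) m
M0: Pc = R·M0+t = (-0.12880, +0.12889, +0.57311); u = 804.8·(-0.12880)/0.57311 + 327.6 = 146.7309, v = 498.5·(+0.12889)/0.57311 + 229.8 = 341.9079
M1: Pc = R·M1+t = (-0.00452, +0.14668, +0.55398); u = 804.8·(-0.00452)/0.55398 + 327.6 = 321.0389, v = 498.5·(+0.14668)/0.55398 + 229.8 = 361.7872
M2: Pc = R·M2+t = (+0.01080, +0.02171, +0.53729); u = 804.8·(+0.01080)/0.53729 + 327.6 = 343.7773, v = 498.5·(+0.02171)/0.53729 + 229.8 = 249.9451
M3: Pc = R·M3+t = (-0.11348, +0.00392, +0.55642); u = 804.8·(-0.11348)/0.55642 + 327.6 = 163.4590, v = 498.5·(+0.00392)/0.55642 + 229.8 = 233.3155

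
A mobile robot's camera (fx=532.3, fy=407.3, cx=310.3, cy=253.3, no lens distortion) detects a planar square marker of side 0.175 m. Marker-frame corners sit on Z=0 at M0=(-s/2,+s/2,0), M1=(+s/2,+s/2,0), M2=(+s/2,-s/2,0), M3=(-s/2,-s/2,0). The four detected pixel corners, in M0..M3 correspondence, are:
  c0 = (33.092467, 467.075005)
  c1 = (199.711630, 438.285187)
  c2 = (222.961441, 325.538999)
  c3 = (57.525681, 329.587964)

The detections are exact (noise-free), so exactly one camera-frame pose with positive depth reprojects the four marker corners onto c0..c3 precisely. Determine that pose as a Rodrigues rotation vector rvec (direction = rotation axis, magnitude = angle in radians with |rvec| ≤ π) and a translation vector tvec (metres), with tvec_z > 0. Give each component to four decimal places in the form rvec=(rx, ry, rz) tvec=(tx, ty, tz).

Intrinsics K: fx=532.3, fy=407.3, cx=310.3, cy=253.3
Marker side s = 0.175 m; corners in marker frame (Z=0):
  M0 = (-0.0875, +0.0875, 0)
  M1 = (+0.0875, +0.0875, 0)
  M2 = (+0.0875, -0.0875, 0)
  M3 = (-0.0875, -0.0875, 0)
Detected image corners:
  c0 = (33.092467, 467.075005) px
  c1 = (199.711630, 438.285187) px
  c2 = (222.961441, 325.538999) px
  c3 = (57.525681, 329.587964) px
Planar DLT: solve 8×8 A·h = b for H (H[2,2]=1):
  H  [+1095.85007 -120.00331 +136.51934]
  H  [+352.57085 +756.18524 +389.97643]
  H  [+1.14621 +0.12387 +1.00000]
B = K⁻¹H; ‖b₁‖=1.808516, ‖b₂‖=1.808516; λ = 2/(‖b₁‖+‖b₂‖) = 0.552940, sign → tz>0 ⇒ λ=+0.552940
r₁ = λ·B[:,0] = (+0.76888,+0.08449,+0.63379); r₂ = λ·B[:,1] = (-0.16458,+0.98398,+0.06849)
r₃ = r₁×r₂ = (-0.61785,-0.15697,+0.77047); SVD([r₁ r₂ r₃]) → R = UVᵀ:
  R  [+0.76888 -0.16458 -0.61785]
  R  [+0.08449 +0.98398 -0.15697]
  R  [+0.63379 +0.06849 +0.77047]
t = (-0.18052, +0.18555, +0.55294) m
tr R = 2.523334; θ = arccos((tr R − 1)/2) = 0.704915 rad = 40.389°
axis k = ((R−Rᵀ)₃₂, (R−Rᵀ)₁₃, (R−Rᵀ)₂₁) / (2 sinθ) = (+0.173975, -0.965813, +0.192194)
rvec = θ·k = (+0.122638, -0.680816, +0.135480)

rvec=(0.1226, -0.6808, 0.1355) tvec=(-0.1805, 0.1855, 0.5529)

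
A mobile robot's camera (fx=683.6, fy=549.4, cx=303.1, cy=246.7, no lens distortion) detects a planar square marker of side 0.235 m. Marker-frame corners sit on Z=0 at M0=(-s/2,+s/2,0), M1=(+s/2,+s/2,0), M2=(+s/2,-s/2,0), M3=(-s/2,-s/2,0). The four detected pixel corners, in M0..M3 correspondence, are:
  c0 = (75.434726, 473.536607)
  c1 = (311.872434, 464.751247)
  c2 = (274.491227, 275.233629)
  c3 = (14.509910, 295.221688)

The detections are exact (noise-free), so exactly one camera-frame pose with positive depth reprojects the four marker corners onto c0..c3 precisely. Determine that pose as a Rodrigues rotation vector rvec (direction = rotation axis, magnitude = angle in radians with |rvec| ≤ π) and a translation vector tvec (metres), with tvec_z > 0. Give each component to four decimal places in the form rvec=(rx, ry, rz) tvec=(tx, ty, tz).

rvec=(0.2914, 0.1242, -0.1211) tvec=(-0.1236, 0.1533, 0.6214)

Intrinsics K: fx=683.6, fy=549.4, cx=303.1, cy=246.7
Marker side s = 0.235 m; corners in marker frame (Z=0):
  M0 = (-0.1175, +0.1175, 0)
  M1 = (+0.1175, +0.1175, 0)
  M2 = (+0.1175, -0.1175, 0)
  M3 = (-0.1175, -0.1175, 0)
Detected image corners:
  c0 = (75.434726, 473.536607) px
  c1 = (311.872434, 464.751247) px
  c2 = (274.491227, 275.233629) px
  c3 = (14.509910, 295.221688) px
Planar DLT: solve 8×8 A·h = b for H (H[2,2]=1):
  H  [+1015.67444 +286.23140 +167.10217]
  H  [-144.51283 +950.98228 +382.21617]
  H  [-0.22415 +0.44802 +1.00000]
B = K⁻¹H; ‖b₁‖=1.609144, ‖b₂‖=1.609144; λ = 2/(‖b₁‖+‖b₂‖) = 0.621448, sign → tz>0 ⇒ λ=+0.621448
r₁ = λ·B[:,0] = (+0.98509,-0.10091,-0.13930); r₂ = λ·B[:,1] = (+0.13676,+0.95067,+0.27842)
r₃ = r₁×r₂ = (+0.10433,-0.29332,+0.95030); SVD([r₁ r₂ r₃]) → R = UVᵀ:
  R  [+0.98509 +0.13676 +0.10433]
  R  [-0.10091 +0.95067 -0.29332]
  R  [-0.13930 +0.27842 +0.95030]
t = (-0.12363, +0.15329, +0.62145) m
tr R = 2.886071; θ = arccos((tr R − 1)/2) = 0.339158 rad = 19.432°
axis k = ((R−Rᵀ)₃₂, (R−Rᵀ)₁₃, (R−Rᵀ)₂₁) / (2 sinθ) = (+0.859270, +0.366151, -0.357195)
rvec = θ·k = (+0.291428, +0.124183, -0.121145)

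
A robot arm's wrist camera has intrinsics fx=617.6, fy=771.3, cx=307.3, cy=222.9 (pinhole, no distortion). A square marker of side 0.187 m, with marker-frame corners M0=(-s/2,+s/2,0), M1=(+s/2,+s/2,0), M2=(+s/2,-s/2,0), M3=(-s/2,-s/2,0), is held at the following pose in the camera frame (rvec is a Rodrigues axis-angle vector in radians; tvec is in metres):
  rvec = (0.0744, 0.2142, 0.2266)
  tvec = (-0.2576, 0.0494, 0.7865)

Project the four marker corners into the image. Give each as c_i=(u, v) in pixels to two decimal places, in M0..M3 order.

Intrinsics K: fx=617.6, fy=771.3, cx=307.3, cy=222.9
Marker side s = 0.187 m; corners in marker frame (Z=0):
  M0 = (-0.0935, +0.0935, 0)
  M1 = (+0.0935, +0.0935, 0)
  M2 = (+0.0935, -0.0935, 0)
  M3 = (-0.0935, -0.0935, 0)
rvec = (0.0744, 0.2142, 0.2266), |rvec| = θ = 0.32057 rad = 18.367°
Rodrigues: sinθ=0.31511, 1−cosθ=0.05094; R = I + sinθ·[k]× + (1−cosθ)·[k]×²:
    [+0.95180 -0.21484 +0.21891]
    [+0.23064 +0.97180 -0.04907]
    [-0.20219 +0.09719 +0.97451]
t = (-0.2576, 0.0494, 0.7865) m
M0: Pc = R·M0+t = (-0.36668, +0.11870, +0.81449); u = 617.6·(-0.36668)/0.81449 + 307.3 = 29.2594, v = 771.3·(+0.11870)/0.81449 + 222.9 = 335.3041
M1: Pc = R·M1+t = (-0.18869, +0.16183, +0.77668); u = 617.6·(-0.18869)/0.77668 + 307.3 = 157.2548, v = 771.3·(+0.16183)/0.77668 + 222.9 = 383.6067
M2: Pc = R·M2+t = (-0.14852, -0.01990, +0.75851); u = 617.6·(-0.14852)/0.75851 + 307.3 = 186.3711, v = 771.3·(-0.01990)/0.75851 + 222.9 = 202.6657
M3: Pc = R·M3+t = (-0.32651, -0.06303, +0.79632); u = 617.6·(-0.32651)/0.79632 + 307.3 = 54.0717, v = 771.3·(-0.06303)/0.79632 + 222.9 = 161.8519

c0=(29.26, 335.30) c1=(157.25, 383.61) c2=(186.37, 202.67) c3=(54.07, 161.85)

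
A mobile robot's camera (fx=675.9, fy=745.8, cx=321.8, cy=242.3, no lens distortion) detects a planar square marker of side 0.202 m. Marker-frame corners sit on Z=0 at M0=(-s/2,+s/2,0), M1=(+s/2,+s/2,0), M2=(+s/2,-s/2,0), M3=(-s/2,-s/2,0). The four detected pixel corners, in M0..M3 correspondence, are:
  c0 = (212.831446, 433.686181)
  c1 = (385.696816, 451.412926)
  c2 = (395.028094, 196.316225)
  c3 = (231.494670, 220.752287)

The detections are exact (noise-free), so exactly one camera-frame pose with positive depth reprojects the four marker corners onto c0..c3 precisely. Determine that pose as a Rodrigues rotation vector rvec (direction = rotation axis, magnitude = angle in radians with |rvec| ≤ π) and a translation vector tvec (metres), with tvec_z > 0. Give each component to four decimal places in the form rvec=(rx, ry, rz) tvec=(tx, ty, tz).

Intrinsics K: fx=675.9, fy=745.8, cx=321.8, cy=242.3
Marker side s = 0.202 m; corners in marker frame (Z=0):
  M0 = (-0.1010, +0.1010, 0)
  M1 = (+0.1010, +0.1010, 0)
  M2 = (+0.1010, -0.1010, 0)
  M3 = (-0.1010, -0.1010, 0)
Detected image corners:
  c0 = (212.831446, 433.686181) px
  c1 = (385.696816, 451.412926) px
  c2 = (395.028094, 196.316225) px
  c3 = (231.494670, 220.752287) px
Planar DLT: solve 8×8 A·h = b for H (H[2,2]=1):
  H  [+557.15490 -178.36428 +298.89096]
  H  [-312.28189 +1035.32450 +321.56588]
  H  [-0.89694 -0.34930 +1.00000]
B = K⁻¹H; ‖b₁‖=1.544865, ‖b₂‖=1.544865; λ = 2/(‖b₁‖+‖b₂‖) = 0.647306, sign → tz>0 ⇒ λ=+0.647306
r₁ = λ·B[:,0] = (+0.81001,-0.08241,-0.58060); r₂ = λ·B[:,1] = (-0.06317,+0.97205,-0.22611)
r₃ = r₁×r₂ = (+0.58300,+0.21982,+0.78217); SVD([r₁ r₂ r₃]) → R = UVᵀ:
  R  [+0.81001 -0.06317 +0.58300]
  R  [-0.08241 +0.97205 +0.21982]
  R  [-0.58060 -0.22611 +0.78217]
t = (-0.02194, +0.06880, +0.64731) m
tr R = 2.564228; θ = arccos((tr R − 1)/2) = 0.672745 rad = 38.545°
axis k = ((R−Rᵀ)₃₂, (R−Rᵀ)₁₃, (R−Rᵀ)₂₁) / (2 sinθ) = (-0.357810, +0.933667, -0.015441)
rvec = θ·k = (-0.240715, +0.628120, -0.010388)

rvec=(-0.2407, 0.6281, -0.0104) tvec=(-0.0219, 0.0688, 0.6473)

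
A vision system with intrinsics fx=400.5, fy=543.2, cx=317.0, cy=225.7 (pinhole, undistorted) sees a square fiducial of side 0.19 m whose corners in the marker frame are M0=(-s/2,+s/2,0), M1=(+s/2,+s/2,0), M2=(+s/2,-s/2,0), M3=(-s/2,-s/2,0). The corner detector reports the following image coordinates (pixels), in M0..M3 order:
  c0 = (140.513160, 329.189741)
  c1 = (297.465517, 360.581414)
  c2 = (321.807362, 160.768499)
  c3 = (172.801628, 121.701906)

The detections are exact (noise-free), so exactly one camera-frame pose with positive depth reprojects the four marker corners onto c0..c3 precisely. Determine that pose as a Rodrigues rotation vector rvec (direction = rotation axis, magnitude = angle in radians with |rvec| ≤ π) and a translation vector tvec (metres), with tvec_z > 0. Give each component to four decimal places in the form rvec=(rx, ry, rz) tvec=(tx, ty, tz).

rvec=(-0.1045, -0.1288, 0.1694) tvec=(-0.1019, 0.0143, 0.4989)

Intrinsics K: fx=400.5, fy=543.2, cx=317.0, cy=225.7
Marker side s = 0.19 m; corners in marker frame (Z=0):
  M0 = (-0.0950, +0.0950, 0)
  M1 = (+0.0950, +0.0950, 0)
  M2 = (+0.0950, -0.0950, 0)
  M3 = (-0.0950, -0.0950, 0)
Detected image corners:
  c0 = (140.513160, 329.189741) px
  c1 = (297.465517, 360.581414) px
  c2 = (321.807362, 160.768499) px
  c3 = (172.801628, 121.701906) px
Planar DLT: solve 8×8 A·h = b for H (H[2,2]=1):
  H  [+860.19202 -202.02480 +235.18498]
  H  [+243.71096 +1015.64326 +241.24018]
  H  [+0.23802 -0.22934 +1.00000]
B = K⁻¹H; ‖b₁‖=2.004550, ‖b₂‖=2.004550; λ = 2/(‖b₁‖+‖b₂‖) = 0.498865, sign → tz>0 ⇒ λ=+0.498865
r₁ = λ·B[:,0] = (+0.97747,+0.17448,+0.11874); r₂ = λ·B[:,1] = (-0.16109,+0.98029,-0.11441)
r₃ = r₁×r₂ = (-0.13636,+0.09271,+0.98631); SVD([r₁ r₂ r₃]) → R = UVᵀ:
  R  [+0.97747 -0.16109 -0.13636]
  R  [+0.17448 +0.98029 +0.09271]
  R  [+0.11874 -0.11441 +0.98631]
t = (-0.10191, +0.01427, +0.49887) m
tr R = 2.944072; θ = arccos((tr R − 1)/2) = 0.237045 rad = 13.582°
axis k = ((R−Rᵀ)₃₂, (R−Rᵀ)₁₃, (R−Rᵀ)₂₁) / (2 sinθ) = (-0.440992, -0.543170, +0.714488)
rvec = θ·k = (-0.104535, -0.128756, +0.169366)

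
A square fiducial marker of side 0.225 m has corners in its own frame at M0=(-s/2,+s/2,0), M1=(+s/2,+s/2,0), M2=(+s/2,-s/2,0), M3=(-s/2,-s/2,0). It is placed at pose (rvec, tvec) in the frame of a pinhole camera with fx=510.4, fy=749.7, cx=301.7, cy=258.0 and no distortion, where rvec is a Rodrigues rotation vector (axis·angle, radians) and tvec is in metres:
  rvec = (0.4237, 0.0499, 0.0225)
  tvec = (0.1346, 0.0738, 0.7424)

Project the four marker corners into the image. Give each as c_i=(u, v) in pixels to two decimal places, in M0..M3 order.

c0=(315.19, 421.15) c1=(461.67, 430.13) c2=(484.99, 230.78) c3=(318.85, 223.40)

Intrinsics K: fx=510.4, fy=749.7, cx=301.7, cy=258.0
Marker side s = 0.225 m; corners in marker frame (Z=0):
  M0 = (-0.1125, +0.1125, 0)
  M1 = (+0.1125, +0.1125, 0)
  M2 = (+0.1125, -0.1125, 0)
  M3 = (-0.1125, -0.1125, 0)
rvec = (0.4237, 0.0499, 0.0225), |rvec| = θ = 0.42722 rad = 24.478°
Rodrigues: sinθ=0.41434, 1−cosθ=0.08988; R = I + sinθ·[k]× + (1−cosθ)·[k]×²:
    [+0.99852 -0.01141 +0.05309]
    [+0.03223 +0.91135 -0.41038]
    [-0.04370 +0.41148 +0.91037]
t = (0.1346, 0.0738, 0.7424) m
M0: Pc = R·M0+t = (+0.02098, +0.17270, +0.79361); u = 510.4·(+0.02098)/0.79361 + 301.7 = 315.1946, v = 749.7·(+0.17270)/0.79361 + 258.0 = 421.1453
M1: Pc = R·M1+t = (+0.24565, +0.17995, +0.78378); u = 510.4·(+0.24565)/0.78378 + 301.7 = 461.6693, v = 749.7·(+0.17995)/0.78378 + 258.0 = 430.1292
M2: Pc = R·M2+t = (+0.24822, -0.02510, +0.69119); u = 510.4·(+0.24822)/0.69119 + 301.7 = 484.9925, v = 749.7·(-0.02510)/0.69119 + 258.0 = 230.7750
M3: Pc = R·M3+t = (+0.02355, -0.03235, +0.70102); u = 510.4·(+0.02355)/0.70102 + 301.7 = 318.8460, v = 749.7·(-0.03235)/0.70102 + 258.0 = 223.4008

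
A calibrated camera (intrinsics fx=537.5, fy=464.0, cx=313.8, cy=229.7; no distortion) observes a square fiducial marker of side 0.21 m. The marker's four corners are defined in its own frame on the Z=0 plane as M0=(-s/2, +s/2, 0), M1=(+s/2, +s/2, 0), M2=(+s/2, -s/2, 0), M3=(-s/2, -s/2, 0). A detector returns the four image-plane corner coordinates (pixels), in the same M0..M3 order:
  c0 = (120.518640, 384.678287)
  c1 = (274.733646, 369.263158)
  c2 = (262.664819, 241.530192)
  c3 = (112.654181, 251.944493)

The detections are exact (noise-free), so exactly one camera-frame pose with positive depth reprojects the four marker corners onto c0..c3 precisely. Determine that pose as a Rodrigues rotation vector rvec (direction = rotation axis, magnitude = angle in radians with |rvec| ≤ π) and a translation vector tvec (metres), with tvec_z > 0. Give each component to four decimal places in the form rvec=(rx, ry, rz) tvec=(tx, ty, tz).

Intrinsics K: fx=537.5, fy=464.0, cx=313.8, cy=229.7
Marker side s = 0.21 m; corners in marker frame (Z=0):
  M0 = (-0.1050, +0.1050, 0)
  M1 = (+0.1050, +0.1050, 0)
  M2 = (+0.1050, -0.1050, 0)
  M3 = (-0.1050, -0.1050, 0)
Detected image corners:
  c0 = (120.518640, 384.678287) px
  c1 = (274.733646, 369.263158) px
  c2 = (262.664819, 241.530192) px
  c3 = (112.654181, 251.944493) px
Planar DLT: solve 8×8 A·h = b for H (H[2,2]=1):
  H  [+756.69644 +20.15283 +193.91543]
  H  [-8.70923 +575.45525 +310.76416]
  H  [+0.16870 -0.14267 +1.00000]
B = K⁻¹H; ‖b₁‖=1.324096, ‖b₂‖=1.324096; λ = 2/(‖b₁‖+‖b₂‖) = 0.755232, sign → tz>0 ⇒ λ=+0.755232
r₁ = λ·B[:,0] = (+0.98884,-0.07725,+0.12741); r₂ = λ·B[:,1] = (+0.09122,+0.98998,-0.10775)
r₃ = r₁×r₂ = (-0.11781,+0.11817,+0.98598); SVD([r₁ r₂ r₃]) → R = UVᵀ:
  R  [+0.98884 +0.09122 -0.11781]
  R  [-0.07725 +0.98998 +0.11817]
  R  [+0.12741 -0.10775 +0.98598]
t = (-0.16845, +0.13194, +0.75523) m
tr R = 2.964801; θ = arccos((tr R − 1)/2) = 0.187890 rad = 10.765°
axis k = ((R−Rᵀ)₃₂, (R−Rᵀ)₁₃, (R−Rᵀ)₂₁) / (2 sinθ) = (-0.604757, -0.656423, -0.450975)
rvec = θ·k = (-0.113628, -0.123335, -0.084734)

rvec=(-0.1136, -0.1233, -0.0847) tvec=(-0.1684, 0.1319, 0.7552)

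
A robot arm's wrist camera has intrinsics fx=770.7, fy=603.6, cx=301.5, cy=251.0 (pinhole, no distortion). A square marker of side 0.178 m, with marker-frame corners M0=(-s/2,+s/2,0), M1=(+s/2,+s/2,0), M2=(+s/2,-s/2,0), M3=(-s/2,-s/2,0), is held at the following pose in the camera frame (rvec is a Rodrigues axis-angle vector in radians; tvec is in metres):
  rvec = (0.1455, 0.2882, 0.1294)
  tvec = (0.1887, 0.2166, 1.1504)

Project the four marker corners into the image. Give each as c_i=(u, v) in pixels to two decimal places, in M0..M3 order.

c0=(362.85, 398.62) c1=(479.82, 418.81) c2=(497.50, 328.31) c3=(376.91, 311.41)

Intrinsics K: fx=770.7, fy=603.6, cx=301.5, cy=251.0
Marker side s = 0.178 m; corners in marker frame (Z=0):
  M0 = (-0.0890, +0.0890, 0)
  M1 = (+0.0890, +0.0890, 0)
  M2 = (+0.0890, -0.0890, 0)
  M3 = (-0.0890, -0.0890, 0)
rvec = (0.1455, 0.2882, 0.1294), |rvec| = θ = 0.34781 rad = 19.928°
Rodrigues: sinθ=0.34084, 1−cosθ=0.05988; R = I + sinθ·[k]× + (1−cosθ)·[k]×²:
    [+0.95060 -0.10605 +0.29174]
    [+0.14756 +0.98123 -0.12412]
    [-0.27310 +0.16104 +0.94841]
t = (0.1887, 0.2166, 1.1504) m
M0: Pc = R·M0+t = (+0.09466, +0.29080, +1.18904); u = 770.7·(+0.09466)/1.18904 + 301.5 = 362.8546, v = 603.6·(+0.29080)/1.18904 + 251.0 = 398.6191
M1: Pc = R·M1+t = (+0.26386, +0.31706, +1.14043); u = 770.7·(+0.26386)/1.14043 + 301.5 = 479.8198, v = 603.6·(+0.31706)/1.14043 + 251.0 = 418.8136
M2: Pc = R·M2+t = (+0.28274, +0.14240, +1.11176); u = 770.7·(+0.28274)/1.11176 + 301.5 = 497.5036, v = 603.6·(+0.14240)/1.11176 + 251.0 = 328.3140
M3: Pc = R·M3+t = (+0.11354, +0.11614, +1.16037); u = 770.7·(+0.11354)/1.16037 + 301.5 = 376.9081, v = 603.6·(+0.11614)/1.16037 + 251.0 = 311.4119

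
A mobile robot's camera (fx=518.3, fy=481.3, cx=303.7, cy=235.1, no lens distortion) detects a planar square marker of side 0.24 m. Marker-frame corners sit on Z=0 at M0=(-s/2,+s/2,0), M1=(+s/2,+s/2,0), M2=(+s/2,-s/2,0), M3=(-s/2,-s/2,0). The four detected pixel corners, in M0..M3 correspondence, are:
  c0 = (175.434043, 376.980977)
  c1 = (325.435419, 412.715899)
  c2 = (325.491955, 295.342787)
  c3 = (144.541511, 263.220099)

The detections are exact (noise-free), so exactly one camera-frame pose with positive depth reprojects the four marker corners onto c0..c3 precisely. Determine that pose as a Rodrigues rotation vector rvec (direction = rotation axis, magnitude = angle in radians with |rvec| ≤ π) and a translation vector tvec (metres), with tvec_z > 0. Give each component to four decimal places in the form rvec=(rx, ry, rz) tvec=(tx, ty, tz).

rvec=(0.6056, 0.3016, 0.0695) tvec=(-0.0864, 0.1555, 0.7006)

Intrinsics K: fx=518.3, fy=481.3, cx=303.7, cy=235.1
Marker side s = 0.24 m; corners in marker frame (Z=0):
  M0 = (-0.1200, +0.1200, 0)
  M1 = (+0.1200, +0.1200, 0)
  M2 = (+0.1200, -0.1200, 0)
  M3 = (-0.1200, -0.1200, 0)
Detected image corners:
  c0 = (175.434043, 376.980977) px
  c1 = (325.435419, 412.715899) px
  c2 = (325.491955, 295.342787) px
  c3 = (144.541511, 263.220099) px
Planar DLT: solve 8×8 A·h = b for H (H[2,2]=1):
  H  [+593.59167 +264.60041 +239.81360]
  H  [+17.68651 +755.46114 +341.95563]
  H  [-0.36912 +0.81369 +1.00000]
B = K⁻¹H; ‖b₁‖=1.427304, ‖b₂‖=1.427304; λ = 2/(‖b₁‖+‖b₂‖) = 0.700622, sign → tz>0 ⇒ λ=+0.700622
r₁ = λ·B[:,0] = (+0.95394,+0.15207,-0.25862); r₂ = λ·B[:,1] = (+0.02363,+0.82124,+0.57009)
r₃ = r₁×r₂ = (+0.29908,-0.54994,+0.77982); SVD([r₁ r₂ r₃]) → R = UVᵀ:
  R  [+0.95394 +0.02363 +0.29908]
  R  [+0.15207 +0.82124 -0.54994]
  R  [-0.25862 +0.57009 +0.77982]
t = (-0.08636, +0.15555, +0.70062) m
tr R = 2.555000; θ = arccos((tr R − 1)/2) = 0.680116 rad = 38.968°
axis k = ((R−Rᵀ)₃₂, (R−Rᵀ)₁₃, (R−Rᵀ)₂₁) / (2 sinθ) = (+0.890487, +0.443402, +0.102116)
rvec = θ·k = (+0.605634, +0.301565, +0.069450)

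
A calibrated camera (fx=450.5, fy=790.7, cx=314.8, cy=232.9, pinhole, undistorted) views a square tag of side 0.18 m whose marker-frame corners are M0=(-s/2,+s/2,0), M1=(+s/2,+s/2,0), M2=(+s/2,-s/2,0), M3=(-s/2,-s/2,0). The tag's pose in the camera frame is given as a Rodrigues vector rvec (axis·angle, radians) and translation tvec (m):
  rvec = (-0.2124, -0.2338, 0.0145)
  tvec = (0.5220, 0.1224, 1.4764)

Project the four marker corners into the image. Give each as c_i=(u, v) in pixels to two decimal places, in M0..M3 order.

c0=(451.30, 346.74) c1=(500.88, 347.32) c2=(495.67, 252.68) c3=(447.22, 249.48)

Intrinsics K: fx=450.5, fy=790.7, cx=314.8, cy=232.9
Marker side s = 0.18 m; corners in marker frame (Z=0):
  M0 = (-0.0900, +0.0900, 0)
  M1 = (+0.0900, +0.0900, 0)
  M2 = (+0.0900, -0.0900, 0)
  M3 = (-0.0900, -0.0900, 0)
rvec = (-0.2124, -0.2338, 0.0145), |rvec| = θ = 0.31621 rad = 18.117°
Rodrigues: sinθ=0.31096, 1−cosθ=0.04958; R = I + sinθ·[k]× + (1−cosθ)·[k]×²:
    [+0.97279 +0.01036 -0.23145]
    [+0.03888 +0.97753 +0.20720]
    [+0.22840 -0.21056 +0.95053]
t = (0.5220, 0.1224, 1.4764) m
M0: Pc = R·M0+t = (+0.43538, +0.20688, +1.43689); u = 450.5·(+0.43538)/1.43689 + 314.8 = 451.3023, v = 790.7·(+0.20688)/1.43689 + 232.9 = 346.7416
M1: Pc = R·M1+t = (+0.61048, +0.21388, +1.47801); u = 450.5·(+0.61048)/1.47801 + 314.8 = 500.8772, v = 790.7·(+0.21388)/1.47801 + 232.9 = 347.3193
M2: Pc = R·M2+t = (+0.60862, +0.03792, +1.51591); u = 450.5·(+0.60862)/1.51591 + 314.8 = 495.6705, v = 790.7·(+0.03792)/1.51591 + 232.9 = 252.6803
M3: Pc = R·M3+t = (+0.43352, +0.03092, +1.47479); u = 450.5·(+0.43352)/1.47479 + 314.8 = 447.2245, v = 790.7·(+0.03092)/1.47479 + 232.9 = 249.4792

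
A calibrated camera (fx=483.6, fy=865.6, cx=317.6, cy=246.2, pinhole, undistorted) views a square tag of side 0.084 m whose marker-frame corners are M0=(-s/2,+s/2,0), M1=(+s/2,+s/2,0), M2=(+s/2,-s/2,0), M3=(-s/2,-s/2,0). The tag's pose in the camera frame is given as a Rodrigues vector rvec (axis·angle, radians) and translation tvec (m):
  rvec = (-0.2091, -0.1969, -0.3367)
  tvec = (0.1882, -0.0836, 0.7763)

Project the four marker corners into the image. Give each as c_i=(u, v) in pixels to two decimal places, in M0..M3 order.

Intrinsics K: fx=483.6, fy=865.6, cx=317.6, cy=246.2
Marker side s = 0.084 m; corners in marker frame (Z=0):
  M0 = (-0.0420, +0.0420, 0)
  M1 = (+0.0420, +0.0420, 0)
  M2 = (+0.0420, -0.0420, 0)
  M3 = (-0.0420, -0.0420, 0)
rvec = (-0.2091, -0.1969, -0.3367), |rvec| = θ = 0.44256 rad = 25.357°
Rodrigues: sinθ=0.42825, 1−cosθ=0.09634; R = I + sinθ·[k]× + (1−cosθ)·[k]×²:
    [+0.92517 +0.34607 -0.15590]
    [-0.30556 +0.92273 +0.23495]
    [+0.22517 -0.16973 +0.95942]
t = (0.1882, -0.0836, 0.7763) m
M0: Pc = R·M0+t = (+0.16388, -0.03201, +0.75971); u = 483.6·(+0.16388)/0.75971 + 317.6 = 421.9173, v = 865.6·(-0.03201)/0.75971 + 246.2 = 209.7266
M1: Pc = R·M1+t = (+0.24159, -0.05768, +0.77863); u = 483.6·(+0.24159)/0.77863 + 317.6 = 467.6508, v = 865.6·(-0.05768)/0.77863 + 246.2 = 182.0782
M2: Pc = R·M2+t = (+0.21252, -0.13519, +0.79289); u = 483.6·(+0.21252)/0.79289 + 317.6 = 447.2223, v = 865.6·(-0.13519)/0.79289 + 246.2 = 98.6138
M3: Pc = R·M3+t = (+0.13481, -0.10952, +0.77397); u = 483.6·(+0.13481)/0.77397 + 317.6 = 401.8321, v = 865.6·(-0.10952)/0.77397 + 246.2 = 123.7132

c0=(421.92, 209.73) c1=(467.65, 182.08) c2=(447.22, 98.61) c3=(401.83, 123.71)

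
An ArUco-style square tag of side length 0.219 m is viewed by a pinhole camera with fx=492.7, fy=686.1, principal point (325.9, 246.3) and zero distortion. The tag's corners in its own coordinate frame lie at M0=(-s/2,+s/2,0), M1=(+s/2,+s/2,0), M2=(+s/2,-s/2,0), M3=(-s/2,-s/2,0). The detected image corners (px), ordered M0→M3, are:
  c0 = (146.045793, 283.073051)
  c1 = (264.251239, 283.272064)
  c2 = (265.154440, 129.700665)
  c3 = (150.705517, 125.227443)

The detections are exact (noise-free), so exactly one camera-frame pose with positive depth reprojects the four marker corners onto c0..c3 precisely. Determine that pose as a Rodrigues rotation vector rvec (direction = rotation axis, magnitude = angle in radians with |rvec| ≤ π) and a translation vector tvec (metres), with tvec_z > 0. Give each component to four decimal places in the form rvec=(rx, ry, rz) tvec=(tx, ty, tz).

rvec=(-0.1377, -0.1215, -0.0006) tvec=(-0.2281, -0.0583, 0.9481)

Intrinsics K: fx=492.7, fy=686.1, cx=325.9, cy=246.3
Marker side s = 0.219 m; corners in marker frame (Z=0):
  M0 = (-0.1095, +0.1095, 0)
  M1 = (+0.1095, +0.1095, 0)
  M2 = (+0.1095, -0.1095, 0)
  M3 = (-0.1095, -0.1095, 0)
Detected image corners:
  c0 = (146.045793, 283.073051) px
  c1 = (264.251239, 283.272064) px
  c2 = (265.154440, 129.700665) px
  c3 = (150.705517, 125.227443) px
Planar DLT: solve 8×8 A·h = b for H (H[2,2]=1):
  H  [+557.37442 -42.40662 +207.37333]
  H  [+37.00151 +681.21217 +204.10354]
  H  [+0.12751 -0.14441 +1.00000]
B = K⁻¹H; ‖b₁‖=1.054691, ‖b₂‖=1.054691; λ = 2/(‖b₁‖+‖b₂‖) = 0.948145, sign → tz>0 ⇒ λ=+0.948145
r₁ = λ·B[:,0] = (+0.99263,+0.00773,+0.12090); r₂ = λ·B[:,1] = (+0.00896,+0.99054,-0.13692)
r₃ = r₁×r₂ = (-0.12081,+0.13699,+0.98318); SVD([r₁ r₂ r₃]) → R = UVᵀ:
  R  [+0.99263 +0.00896 -0.12081]
  R  [+0.00773 +0.99054 +0.13699]
  R  [+0.12090 -0.13692 +0.98318]
t = (-0.22809, -0.05831, +0.94814) m
tr R = 2.966354; θ = arccos((tr R − 1)/2) = 0.183687 rad = 10.524°
axis k = ((R−Rᵀ)₃₂, (R−Rᵀ)₁₃, (R−Rᵀ)₂₁) / (2 sinθ) = (-0.749802, -0.661654, -0.003355)
rvec = θ·k = (-0.137729, -0.121537, -0.000616)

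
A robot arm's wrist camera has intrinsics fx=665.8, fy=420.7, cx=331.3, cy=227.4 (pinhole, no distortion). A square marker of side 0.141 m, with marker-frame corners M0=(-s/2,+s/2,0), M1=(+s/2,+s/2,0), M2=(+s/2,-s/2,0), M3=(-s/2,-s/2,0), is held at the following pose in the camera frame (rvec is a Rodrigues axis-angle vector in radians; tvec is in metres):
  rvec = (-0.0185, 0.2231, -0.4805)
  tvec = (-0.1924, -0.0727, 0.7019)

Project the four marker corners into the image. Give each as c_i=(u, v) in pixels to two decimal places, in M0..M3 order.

Intrinsics K: fx=665.8, fy=420.7, cx=331.3, cy=227.4
Marker side s = 0.141 m; corners in marker frame (Z=0):
  M0 = (-0.0705, +0.0705, 0)
  M1 = (+0.0705, +0.0705, 0)
  M2 = (+0.0705, -0.0705, 0)
  M3 = (-0.0705, -0.0705, 0)
rvec = (-0.0185, 0.2231, -0.4805), |rvec| = θ = 0.53009 rad = 30.372°
Rodrigues: sinθ=0.50561, 1−cosθ=0.13724; R = I + sinθ·[k]× + (1−cosθ)·[k]×²:
    [+0.86293 +0.45630 +0.21714]
    [-0.46033 +0.88707 -0.03471]
    [-0.20846 -0.07000 +0.97552]
t = (-0.1924, -0.0727, 0.7019) m
M0: Pc = R·M0+t = (-0.22107, +0.02229, +0.71166); u = 665.8·(-0.22107)/0.71166 + 331.3 = 124.4784, v = 420.7·(+0.02229)/0.71166 + 227.4 = 240.5777
M1: Pc = R·M1+t = (-0.09939, -0.04261, +0.68227); u = 665.8·(-0.09939)/0.68227 + 331.3 = 234.3045, v = 420.7·(-0.04261)/0.68227 + 227.4 = 201.1230
M2: Pc = R·M2+t = (-0.16373, -0.16769, +0.69214); u = 665.8·(-0.16373)/0.69214 + 331.3 = 173.7984, v = 420.7·(-0.16769)/0.69214 + 227.4 = 125.4728
M3: Pc = R·M3+t = (-0.28541, -0.10279, +0.72153); u = 665.8·(-0.28541)/0.72153 + 331.3 = 67.9395, v = 420.7·(-0.10279)/0.72153 + 227.4 = 167.4694

c0=(124.48, 240.58) c1=(234.30, 201.12) c2=(173.80, 125.47) c3=(67.94, 167.47)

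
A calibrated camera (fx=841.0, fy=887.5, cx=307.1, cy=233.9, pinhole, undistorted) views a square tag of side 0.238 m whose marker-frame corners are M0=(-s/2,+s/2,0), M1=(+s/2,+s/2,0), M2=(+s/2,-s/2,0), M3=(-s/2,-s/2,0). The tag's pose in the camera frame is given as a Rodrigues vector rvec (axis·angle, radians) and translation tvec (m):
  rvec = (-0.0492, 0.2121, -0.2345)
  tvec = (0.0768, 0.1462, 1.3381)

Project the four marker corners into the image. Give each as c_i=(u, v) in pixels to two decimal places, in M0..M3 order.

c0=(301.21, 423.96) c1=(446.73, 392.84) c2=(410.80, 235.60) c3=(268.38, 271.86)

Intrinsics K: fx=841.0, fy=887.5, cx=307.1, cy=233.9
Marker side s = 0.238 m; corners in marker frame (Z=0):
  M0 = (-0.1190, +0.1190, 0)
  M1 = (+0.1190, +0.1190, 0)
  M2 = (+0.1190, -0.1190, 0)
  M3 = (-0.1190, -0.1190, 0)
rvec = (-0.0492, 0.2121, -0.2345), |rvec| = θ = 0.32000 rad = 18.334°
Rodrigues: sinθ=0.31456, 1−cosθ=0.05076; R = I + sinθ·[k]× + (1−cosθ)·[k]×²:
    [+0.95044 +0.22535 +0.21422]
    [-0.23569 +0.97154 +0.02371]
    [-0.20278 -0.07302 +0.97650]
t = (0.0768, 0.1462, 1.3381) m
M0: Pc = R·M0+t = (-0.00949, +0.28986, +1.35354); u = 841.0·(-0.00949)/1.35354 + 307.1 = 301.2061, v = 887.5·(+0.28986)/1.35354 + 233.9 = 423.9579
M1: Pc = R·M1+t = (+0.21672, +0.23377, +1.30528); u = 841.0·(+0.21672)/1.30528 + 307.1 = 446.7328, v = 887.5·(+0.23377)/1.30528 + 233.9 = 392.8446
M2: Pc = R·M2+t = (+0.16309, +0.00254, +1.32266); u = 841.0·(+0.16309)/1.32266 + 307.1 = 410.7966, v = 887.5·(+0.00254)/1.32266 + 233.9 = 235.6041
M3: Pc = R·M3+t = (-0.06312, +0.05863, +1.37092); u = 841.0·(-0.06312)/1.37092 + 307.1 = 268.3798, v = 887.5·(+0.05863)/1.37092 + 233.9 = 271.8583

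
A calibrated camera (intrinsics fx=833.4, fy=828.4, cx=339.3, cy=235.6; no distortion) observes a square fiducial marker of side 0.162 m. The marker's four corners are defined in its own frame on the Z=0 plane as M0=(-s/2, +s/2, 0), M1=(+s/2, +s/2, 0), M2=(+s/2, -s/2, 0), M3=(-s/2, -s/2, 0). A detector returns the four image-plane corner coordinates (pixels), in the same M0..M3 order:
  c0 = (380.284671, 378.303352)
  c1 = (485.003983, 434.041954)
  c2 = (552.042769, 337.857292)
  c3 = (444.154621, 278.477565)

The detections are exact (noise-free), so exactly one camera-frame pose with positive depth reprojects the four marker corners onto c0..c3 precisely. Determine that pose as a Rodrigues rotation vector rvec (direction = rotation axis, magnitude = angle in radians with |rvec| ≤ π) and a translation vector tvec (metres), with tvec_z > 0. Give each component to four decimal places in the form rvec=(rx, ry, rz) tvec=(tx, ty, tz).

Intrinsics K: fx=833.4, fy=828.4, cx=339.3, cy=235.6
Marker side s = 0.162 m; corners in marker frame (Z=0):
  M0 = (-0.0810, +0.0810, 0)
  M1 = (+0.0810, +0.0810, 0)
  M2 = (+0.0810, -0.0810, 0)
  M3 = (-0.0810, -0.0810, 0)
Detected image corners:
  c0 = (380.284671, 378.303352) px
  c1 = (485.003983, 434.041954) px
  c2 = (552.042769, 337.857292) px
  c3 = (444.154621, 278.477565) px
Planar DLT: solve 8×8 A·h = b for H (H[2,2]=1):
  H  [+697.45275 -292.95827 +465.12179]
  H  [+386.89572 +690.19768 +358.32568]
  H  [+0.08906 +0.23884 +1.00000]
B = K⁻¹H; ‖b₁‖=0.918710, ‖b₂‖=0.918710; λ = 2/(‖b₁‖+‖b₂‖) = 1.088483, sign → tz>0 ⇒ λ=+1.088483
r₁ = λ·B[:,0] = (+0.87146,+0.48079,+0.09694); r₂ = λ·B[:,1] = (-0.48847,+0.83295,+0.25998)
r₃ = r₁×r₂ = (+0.04425,-0.27391,+0.96074); SVD([r₁ r₂ r₃]) → R = UVᵀ:
  R  [+0.87146 -0.48847 +0.04425]
  R  [+0.48079 +0.83295 -0.27391]
  R  [+0.09694 +0.25998 +0.96074]
t = (+0.16433, +0.16126, +1.08848) m
tr R = 2.665146; θ = arccos((tr R − 1)/2) = 0.587060 rad = 33.636°
axis k = ((R−Rᵀ)₃₂, (R−Rᵀ)₁₃, (R−Rᵀ)₂₁) / (2 sinθ) = (+0.481925, -0.047562, +0.874921)
rvec = θ·k = (+0.282919, -0.027922, +0.513631)

rvec=(0.2829, -0.0279, 0.5136) tvec=(0.1643, 0.1613, 1.0885)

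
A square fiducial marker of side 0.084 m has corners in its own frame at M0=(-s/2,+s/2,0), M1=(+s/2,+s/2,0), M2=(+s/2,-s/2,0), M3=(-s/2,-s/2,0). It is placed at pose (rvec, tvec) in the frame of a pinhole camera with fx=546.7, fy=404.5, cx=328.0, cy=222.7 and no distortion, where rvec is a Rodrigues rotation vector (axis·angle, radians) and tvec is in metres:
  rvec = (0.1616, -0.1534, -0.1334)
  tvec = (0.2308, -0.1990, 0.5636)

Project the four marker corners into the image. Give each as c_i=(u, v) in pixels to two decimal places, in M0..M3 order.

c0=(516.44, 113.94) c1=(590.57, 107.68) c2=(587.47, 45.66) c3=(511.35, 50.75)

Intrinsics K: fx=546.7, fy=404.5, cx=328.0, cy=222.7
Marker side s = 0.084 m; corners in marker frame (Z=0):
  M0 = (-0.0420, +0.0420, 0)
  M1 = (+0.0420, +0.0420, 0)
  M2 = (+0.0420, -0.0420, 0)
  M3 = (-0.0420, -0.0420, 0)
rvec = (0.1616, -0.1534, -0.1334), |rvec| = θ = 0.25970 rad = 14.879°
Rodrigues: sinθ=0.25679, 1−cosθ=0.03353; R = I + sinθ·[k]× + (1−cosθ)·[k]×²:
    [+0.97945 +0.11958 -0.16240]
    [-0.14423 +0.97817 -0.14962]
    [+0.14096 +0.16996 +0.97532]
t = (0.2308, -0.1990, 0.5636) m
M0: Pc = R·M0+t = (+0.19469, -0.15186, +0.56482); u = 546.7·(+0.19469)/0.56482 + 328.0 = 516.4403, v = 404.5·(-0.15186)/0.56482 + 222.7 = 113.9445
M1: Pc = R·M1+t = (+0.27696, -0.16397, +0.57666); u = 546.7·(+0.27696)/0.57666 + 328.0 = 590.5706, v = 404.5·(-0.16397)/0.57666 + 222.7 = 107.6793
M2: Pc = R·M2+t = (+0.26691, -0.24614, +0.56238); u = 546.7·(+0.26691)/0.56238 + 328.0 = 587.4717, v = 404.5·(-0.24614)/0.56238 + 222.7 = 45.6603
M3: Pc = R·M3+t = (+0.18464, -0.23403, +0.55054); u = 546.7·(+0.18464)/0.55054 + 328.0 = 511.3524, v = 404.5·(-0.23403)/0.55054 + 222.7 = 50.7541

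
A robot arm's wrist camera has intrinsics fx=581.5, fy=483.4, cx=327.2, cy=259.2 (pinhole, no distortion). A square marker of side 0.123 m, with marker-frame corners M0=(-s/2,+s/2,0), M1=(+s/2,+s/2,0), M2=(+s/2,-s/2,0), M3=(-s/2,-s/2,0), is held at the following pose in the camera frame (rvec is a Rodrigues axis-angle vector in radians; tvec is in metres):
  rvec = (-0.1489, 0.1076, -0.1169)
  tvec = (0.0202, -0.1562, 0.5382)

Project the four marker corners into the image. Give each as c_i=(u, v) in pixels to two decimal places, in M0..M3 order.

c0=(290.35, 179.49) c1=(424.62, 163.55) c2=(406.95, 59.08) c3=(277.66, 76.75)

Intrinsics K: fx=581.5, fy=483.4, cx=327.2, cy=259.2
Marker side s = 0.123 m; corners in marker frame (Z=0):
  M0 = (-0.0615, +0.0615, 0)
  M1 = (+0.0615, +0.0615, 0)
  M2 = (+0.0615, -0.0615, 0)
  M3 = (-0.0615, -0.0615, 0)
rvec = (-0.1489, 0.1076, -0.1169), |rvec| = θ = 0.21775 rad = 12.476°
Rodrigues: sinθ=0.21603, 1−cosθ=0.02361; R = I + sinθ·[k]× + (1−cosθ)·[k]×²:
    [+0.98743 +0.10800 +0.11542]
    [-0.12396 +0.98215 +0.14146]
    [-0.09808 -0.15399 +0.98319]
t = (0.0202, -0.1562, 0.5382) m
M0: Pc = R·M0+t = (-0.03388, -0.08817, +0.53476); u = 581.5·(-0.03388)/0.53476 + 327.2 = 290.3536, v = 483.4·(-0.08817)/0.53476 + 259.2 = 179.4945
M1: Pc = R·M1+t = (+0.08757, -0.10342, +0.52270); u = 581.5·(+0.08757)/0.52270 + 327.2 = 424.6201, v = 483.4·(-0.10342)/0.52270 + 259.2 = 163.5544
M2: Pc = R·M2+t = (+0.07428, -0.22423, +0.54164); u = 581.5·(+0.07428)/0.54164 + 327.2 = 406.9518, v = 483.4·(-0.22423)/0.54164 + 259.2 = 59.0836
M3: Pc = R·M3+t = (-0.04717, -0.20898, +0.55370); u = 581.5·(-0.04717)/0.55370 + 327.2 = 277.6632, v = 483.4·(-0.20898)/0.55370 + 259.2 = 76.7547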